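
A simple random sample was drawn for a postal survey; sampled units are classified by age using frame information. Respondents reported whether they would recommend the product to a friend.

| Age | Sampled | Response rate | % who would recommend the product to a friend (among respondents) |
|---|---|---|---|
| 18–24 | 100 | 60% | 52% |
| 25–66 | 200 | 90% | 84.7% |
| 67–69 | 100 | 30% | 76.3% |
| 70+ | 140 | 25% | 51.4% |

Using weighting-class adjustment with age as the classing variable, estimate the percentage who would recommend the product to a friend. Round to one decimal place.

With weight = n_sampled/n_responded per class, the weighted class total is n_sampled:
  18–24: 100 × 52 = 5200
  25–66: 200 × 84.7 = 16,940
  67–69: 100 × 76.3 = 7630
  70+: 140 × 51.4 = 7196
Adjusted estimate = 36,966 / 540 = 68.4556 → 68.5%.

68.5%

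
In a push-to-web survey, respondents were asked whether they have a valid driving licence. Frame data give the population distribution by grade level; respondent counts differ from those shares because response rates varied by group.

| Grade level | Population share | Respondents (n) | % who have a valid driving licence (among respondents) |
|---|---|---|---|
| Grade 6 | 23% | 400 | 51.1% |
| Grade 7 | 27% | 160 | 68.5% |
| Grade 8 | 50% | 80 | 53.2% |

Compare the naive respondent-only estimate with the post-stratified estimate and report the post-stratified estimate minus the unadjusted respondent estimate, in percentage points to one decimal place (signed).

Without adjustment, the pooled respondent share is:
  (400/640)×51.1 + (160/640)×68.5 + (80/640)×53.2 = 55.7125%
Reweighting by population grade level shares:
  0.23×51.1 + 0.27×68.5 + 0.5×53.2 = 56.848%
Difference = 56.848 − 55.7125 = 1.1355 pp.

+1.1 percentage points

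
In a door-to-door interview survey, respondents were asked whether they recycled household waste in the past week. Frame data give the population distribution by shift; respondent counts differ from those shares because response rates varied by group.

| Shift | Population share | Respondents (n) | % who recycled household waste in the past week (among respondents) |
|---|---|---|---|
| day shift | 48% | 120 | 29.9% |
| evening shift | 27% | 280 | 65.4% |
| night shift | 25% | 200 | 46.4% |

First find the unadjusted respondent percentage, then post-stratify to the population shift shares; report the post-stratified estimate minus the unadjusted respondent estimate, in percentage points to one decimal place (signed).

Unadjusted (pooled respondent) estimate weights by respondent counts:
  (120/600)×29.9 + (280/600)×65.4 + (200/600)×46.4 = 51.9667%
Reweighting by population shift shares:
  0.48×29.9 + 0.27×65.4 + 0.25×46.4 = 43.61%
Difference = 43.61 − 51.9667 = -8.3567 pp.

-8.4 percentage points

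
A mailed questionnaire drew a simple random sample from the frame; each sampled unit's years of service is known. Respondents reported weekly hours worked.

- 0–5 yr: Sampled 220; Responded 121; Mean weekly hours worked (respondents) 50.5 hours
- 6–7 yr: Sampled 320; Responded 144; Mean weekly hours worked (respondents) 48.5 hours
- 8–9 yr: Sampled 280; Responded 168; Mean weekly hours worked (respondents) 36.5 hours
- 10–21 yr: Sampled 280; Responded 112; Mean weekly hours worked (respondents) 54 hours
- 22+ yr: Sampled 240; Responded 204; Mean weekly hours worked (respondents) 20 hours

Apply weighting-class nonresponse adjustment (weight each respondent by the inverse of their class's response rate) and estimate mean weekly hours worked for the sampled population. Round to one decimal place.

42.4

Response rates by class: 0–5 yr 121/220 = 55%, 6–7 yr 144/320 = 45%, 8–9 yr 168/280 = 60%, 10–21 yr 112/280 = 40%, 22+ yr 204/240 = 85%.
Weighting each respondent by the inverse class response rate inflates each class back to its sampled size, so the class weight is n_sampled:
  0–5 yr: 220 × 50.5 = 11,110
  6–7 yr: 320 × 48.5 = 15,520
  8–9 yr: 280 × 36.5 = 10,220
  10–21 yr: 280 × 54 = 15,120
  22+ yr: 240 × 20 = 4800
Adjusted estimate = 56,770 / 1,340 = 42.3657 → 42.4.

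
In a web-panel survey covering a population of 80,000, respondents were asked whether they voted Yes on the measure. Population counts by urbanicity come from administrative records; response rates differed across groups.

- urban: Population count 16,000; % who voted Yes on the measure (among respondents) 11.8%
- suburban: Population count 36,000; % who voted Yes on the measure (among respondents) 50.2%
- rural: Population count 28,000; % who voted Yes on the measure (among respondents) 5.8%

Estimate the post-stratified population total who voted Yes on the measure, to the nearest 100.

21,600

Estimated count per cell = population count × respondent percentage:
  urban: 16,000 × 11.8% = 1888
  suburban: 36,000 × 50.2% = 18,072
  rural: 28,000 × 5.8% = 1624
Estimated total = 21,584 → 21,600.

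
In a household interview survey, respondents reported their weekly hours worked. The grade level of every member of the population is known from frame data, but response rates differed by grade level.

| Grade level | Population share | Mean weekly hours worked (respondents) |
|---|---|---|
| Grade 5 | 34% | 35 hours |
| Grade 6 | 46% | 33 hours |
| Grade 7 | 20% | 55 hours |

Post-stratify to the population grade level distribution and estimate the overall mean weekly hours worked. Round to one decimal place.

38.1

Post-stratification weights by population share, not respondent share:
  Grade 5: 0.34 × 35 = 11.9
  Grade 6: 0.46 × 33 = 15.18
  Grade 7: 0.2 × 55 = 11
Post-stratified estimate = 38.08 → 38.1.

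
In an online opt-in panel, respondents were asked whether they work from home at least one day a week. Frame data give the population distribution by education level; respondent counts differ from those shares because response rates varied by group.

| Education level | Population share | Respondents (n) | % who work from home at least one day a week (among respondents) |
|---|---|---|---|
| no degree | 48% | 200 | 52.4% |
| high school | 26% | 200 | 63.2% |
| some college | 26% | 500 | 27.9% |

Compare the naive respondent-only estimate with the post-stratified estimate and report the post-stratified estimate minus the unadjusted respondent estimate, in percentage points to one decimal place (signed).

+7.6 percentage points

Unadjusted (pooled respondent) estimate weights by respondent counts:
  (200/900)×52.4 + (200/900)×63.2 + (500/900)×27.9 = 41.1889%
Post-stratified estimate weights by population shares:
  0.48×52.4 + 0.26×63.2 + 0.26×27.9 = 48.838%
Difference = 48.838 − 41.1889 = 7.6491 pp.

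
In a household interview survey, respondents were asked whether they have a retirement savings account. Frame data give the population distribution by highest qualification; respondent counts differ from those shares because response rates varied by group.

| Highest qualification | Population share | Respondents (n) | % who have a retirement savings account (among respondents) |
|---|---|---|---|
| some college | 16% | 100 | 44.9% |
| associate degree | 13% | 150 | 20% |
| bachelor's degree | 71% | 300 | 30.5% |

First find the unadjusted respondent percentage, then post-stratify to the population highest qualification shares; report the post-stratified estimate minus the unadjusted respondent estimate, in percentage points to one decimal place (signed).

+1.2 percentage points

Without adjustment, the pooled respondent share is:
  (100/550)×44.9 + (150/550)×20 + (300/550)×30.5 = 30.2545%
Post-stratified estimate weights by population shares:
  0.16×44.9 + 0.13×20 + 0.71×30.5 = 31.439%
Difference = 31.439 − 30.2545 = 1.1845 pp.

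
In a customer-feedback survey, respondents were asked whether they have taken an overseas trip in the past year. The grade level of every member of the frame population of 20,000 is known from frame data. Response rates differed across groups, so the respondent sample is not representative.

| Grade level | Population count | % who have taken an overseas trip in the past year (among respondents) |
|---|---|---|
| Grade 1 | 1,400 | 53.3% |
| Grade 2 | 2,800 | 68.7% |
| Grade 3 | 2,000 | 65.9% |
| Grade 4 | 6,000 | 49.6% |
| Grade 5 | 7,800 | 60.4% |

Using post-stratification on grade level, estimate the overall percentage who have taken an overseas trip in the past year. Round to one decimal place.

Post-stratification weights by population share, not respondent share:
  Grade 1: (1,400/20,000) × 53.3 = 3.731
  Grade 2: (2,800/20,000) × 68.7 = 9.618
  Grade 3: (2,000/20,000) × 65.9 = 6.59
  Grade 4: (6,000/20,000) × 49.6 = 14.88
  Grade 5: (7,800/20,000) × 60.4 = 23.556
Post-stratified estimate = 58.375 → 58.4%.

58.4%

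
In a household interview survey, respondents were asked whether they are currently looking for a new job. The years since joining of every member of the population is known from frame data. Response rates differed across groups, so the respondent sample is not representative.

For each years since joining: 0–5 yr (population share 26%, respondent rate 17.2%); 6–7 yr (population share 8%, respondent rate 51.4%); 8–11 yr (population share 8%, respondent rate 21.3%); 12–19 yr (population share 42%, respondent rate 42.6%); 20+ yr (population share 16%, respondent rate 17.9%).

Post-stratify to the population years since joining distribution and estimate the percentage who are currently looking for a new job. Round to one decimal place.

Reweight to the known years since joining distribution:
  0–5 yr: 0.26 × 17.2 = 4.472
  6–7 yr: 0.08 × 51.4 = 4.112
  8–11 yr: 0.08 × 21.3 = 1.704
  12–19 yr: 0.42 × 42.6 = 17.892
  20+ yr: 0.16 × 17.9 = 2.864
Post-stratified estimate = 31.044 → 31.0%.

31.0%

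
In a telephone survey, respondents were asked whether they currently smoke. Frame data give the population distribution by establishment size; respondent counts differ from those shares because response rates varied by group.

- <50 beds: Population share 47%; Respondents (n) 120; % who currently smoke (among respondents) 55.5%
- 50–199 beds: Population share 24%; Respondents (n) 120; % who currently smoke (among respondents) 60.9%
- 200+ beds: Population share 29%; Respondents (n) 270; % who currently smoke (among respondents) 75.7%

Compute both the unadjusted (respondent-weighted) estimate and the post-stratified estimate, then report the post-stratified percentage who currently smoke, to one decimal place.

62.7%

Unadjusted (pooled respondent) estimate weights by respondent counts:
  (120/510)×55.5 + (120/510)×60.9 + (270/510)×75.7 = 67.4647%
Reweighting by population establishment size shares:
  0.47×55.5 + 0.24×60.9 + 0.29×75.7 = 62.654%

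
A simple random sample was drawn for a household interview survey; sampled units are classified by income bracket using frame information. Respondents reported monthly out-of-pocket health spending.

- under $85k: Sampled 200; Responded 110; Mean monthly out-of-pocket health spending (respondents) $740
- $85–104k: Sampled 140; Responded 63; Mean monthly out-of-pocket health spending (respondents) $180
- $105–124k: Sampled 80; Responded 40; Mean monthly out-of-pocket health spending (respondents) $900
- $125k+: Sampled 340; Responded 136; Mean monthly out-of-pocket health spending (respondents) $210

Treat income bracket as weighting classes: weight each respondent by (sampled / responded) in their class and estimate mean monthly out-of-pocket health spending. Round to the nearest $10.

$420

Class response rates: under $85k 110/200 = 55%, $85–104k 63/140 = 45%, $105–124k 40/80 = 50%, $125k+ 136/340 = 40%.
Inverse-response-rate weighting restores each class to its sampled count, so class totals weight by n_sampled:
  under $85k: 200 × 740 = 148,000
  $85–104k: 140 × 180 = 25,200
  $105–124k: 80 × 900 = 72,000
  $125k+: 340 × 210 = 71,400
Adjusted estimate = 316,600 / 760 = 416.579 → $420.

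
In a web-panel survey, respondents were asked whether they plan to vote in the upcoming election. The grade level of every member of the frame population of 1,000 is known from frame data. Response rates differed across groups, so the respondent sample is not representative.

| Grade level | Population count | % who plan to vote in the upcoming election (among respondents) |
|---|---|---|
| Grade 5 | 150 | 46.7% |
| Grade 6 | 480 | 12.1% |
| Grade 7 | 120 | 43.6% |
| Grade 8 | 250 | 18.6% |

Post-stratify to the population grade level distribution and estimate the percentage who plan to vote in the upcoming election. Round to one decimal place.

Reweight to the known grade level distribution:
  Grade 5: (150/1,000) × 46.7 = 7.005
  Grade 6: (480/1,000) × 12.1 = 5.808
  Grade 7: (120/1,000) × 43.6 = 5.232
  Grade 8: (250/1,000) × 18.6 = 4.65
Post-stratified estimate = 22.695 → 22.7%.

22.7%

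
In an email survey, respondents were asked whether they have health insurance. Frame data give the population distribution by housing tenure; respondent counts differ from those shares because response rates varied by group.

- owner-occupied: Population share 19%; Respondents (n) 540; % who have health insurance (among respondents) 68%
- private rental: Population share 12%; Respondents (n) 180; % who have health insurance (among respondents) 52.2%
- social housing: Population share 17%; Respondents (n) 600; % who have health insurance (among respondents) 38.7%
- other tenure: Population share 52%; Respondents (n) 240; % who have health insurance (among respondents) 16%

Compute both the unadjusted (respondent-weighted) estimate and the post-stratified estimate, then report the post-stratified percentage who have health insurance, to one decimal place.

34.1%

Unadjusted (pooled respondent) estimate weights by respondent counts:
  (540/1560)×68 + (180/1560)×52.2 + (600/1560)×38.7 + (240/1560)×16 = 46.9077%
Reweighting by population housing tenure shares:
  0.19×68 + 0.12×52.2 + 0.17×38.7 + 0.52×16 = 34.083%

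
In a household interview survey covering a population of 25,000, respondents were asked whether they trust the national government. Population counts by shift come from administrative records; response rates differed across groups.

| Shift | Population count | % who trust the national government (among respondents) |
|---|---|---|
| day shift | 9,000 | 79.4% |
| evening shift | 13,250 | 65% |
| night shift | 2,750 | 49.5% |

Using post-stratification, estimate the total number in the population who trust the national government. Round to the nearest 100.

17,100

Apply each group's respondent rate to its population count:
  day shift: 9,000 × 79.4% = 7146
  evening shift: 13,250 × 65% = 8612.5
  night shift: 2,750 × 49.5% = 1361.25
Estimated total = 17119.8 → 17,100.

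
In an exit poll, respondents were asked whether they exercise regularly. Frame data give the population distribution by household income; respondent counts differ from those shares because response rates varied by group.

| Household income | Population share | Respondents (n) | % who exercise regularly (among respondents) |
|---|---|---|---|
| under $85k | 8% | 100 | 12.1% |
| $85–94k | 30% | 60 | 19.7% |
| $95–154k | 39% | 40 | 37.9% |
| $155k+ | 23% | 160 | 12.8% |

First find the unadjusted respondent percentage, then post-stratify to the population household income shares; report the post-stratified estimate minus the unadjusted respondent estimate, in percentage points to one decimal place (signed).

Naive respondent-only estimate (weights = respondent counts):
  (100/360)×12.1 + (60/360)×19.7 + (40/360)×37.9 + (160/360)×12.8 = 16.5444%
Post-stratifying to population shares instead:
  0.08×12.1 + 0.3×19.7 + 0.39×37.9 + 0.23×12.8 = 24.603%
Difference = 24.603 − 16.5444 = 8.0586 pp.

+8.1 percentage points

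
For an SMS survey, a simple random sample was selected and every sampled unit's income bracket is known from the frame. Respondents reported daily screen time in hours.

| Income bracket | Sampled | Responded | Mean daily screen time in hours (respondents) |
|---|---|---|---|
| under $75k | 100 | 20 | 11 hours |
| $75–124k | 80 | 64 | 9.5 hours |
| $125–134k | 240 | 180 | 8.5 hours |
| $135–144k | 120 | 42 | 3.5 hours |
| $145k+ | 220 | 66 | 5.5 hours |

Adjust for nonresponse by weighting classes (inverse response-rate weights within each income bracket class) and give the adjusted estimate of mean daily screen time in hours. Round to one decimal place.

Class response rates: under $75k 20/100 = 20%, $75–124k 64/80 = 80%, $125–134k 180/240 = 75%, $135–144k 42/120 = 35%, $145k+ 66/220 = 30%.
Weighting each respondent by the inverse class response rate inflates each class back to its sampled size, so the class weight is n_sampled:
  under $75k: 100 × 11 = 1100
  $75–124k: 80 × 9.5 = 760
  $125–134k: 240 × 8.5 = 2040
  $135–144k: 120 × 3.5 = 420
  $145k+: 220 × 5.5 = 1210
Adjusted estimate = 5530 / 760 = 7.27632 → 7.3.

7.3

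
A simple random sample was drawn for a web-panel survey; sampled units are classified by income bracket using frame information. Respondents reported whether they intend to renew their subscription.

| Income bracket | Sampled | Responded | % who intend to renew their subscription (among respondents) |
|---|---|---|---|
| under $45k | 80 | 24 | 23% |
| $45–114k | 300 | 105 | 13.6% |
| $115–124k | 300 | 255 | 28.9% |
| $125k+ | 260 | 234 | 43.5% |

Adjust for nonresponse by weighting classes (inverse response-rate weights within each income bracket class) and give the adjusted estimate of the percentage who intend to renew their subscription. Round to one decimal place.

Response rates by class: under $45k 24/80 = 30%, $45–114k 105/300 = 35%, $115–124k 255/300 = 85%, $125k+ 234/260 = 90%.
Weighting each respondent by the inverse class response rate inflates each class back to its sampled size, so the class weight is n_sampled:
  under $45k: 80 × 23 = 1840
  $45–114k: 300 × 13.6 = 4080
  $115–124k: 300 × 28.9 = 8670
  $125k+: 260 × 43.5 = 11,310
Adjusted estimate = 25,900 / 940 = 27.5532 → 27.6%.

27.6%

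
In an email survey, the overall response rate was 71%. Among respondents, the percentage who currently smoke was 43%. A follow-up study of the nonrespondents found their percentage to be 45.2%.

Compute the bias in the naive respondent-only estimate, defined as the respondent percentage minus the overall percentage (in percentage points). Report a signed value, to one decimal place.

Nonresponse fraction = 1 − 0.71 = 0.29.
Bias = (nonresponse fraction) × (respondent percentage − nonrespondent percentage)
     = 0.29 × (43 − 45.2) = 0.29 × -2.2 = -0.638.

-0.6 percentage points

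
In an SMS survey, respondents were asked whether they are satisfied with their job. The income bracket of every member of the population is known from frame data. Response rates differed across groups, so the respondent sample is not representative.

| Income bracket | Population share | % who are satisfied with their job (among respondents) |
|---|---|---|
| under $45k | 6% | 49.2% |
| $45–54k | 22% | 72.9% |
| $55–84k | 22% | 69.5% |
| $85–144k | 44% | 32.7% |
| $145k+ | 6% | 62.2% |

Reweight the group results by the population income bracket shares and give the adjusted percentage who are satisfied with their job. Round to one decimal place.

Weight each group's respondent value by its population share:
  under $45k: 0.06 × 49.2 = 2.952
  $45–54k: 0.22 × 72.9 = 16.038
  $55–84k: 0.22 × 69.5 = 15.29
  $85–144k: 0.44 × 32.7 = 14.388
  $145k+: 0.06 × 62.2 = 3.732
Post-stratified estimate = 52.4 → 52.4%.

52.4%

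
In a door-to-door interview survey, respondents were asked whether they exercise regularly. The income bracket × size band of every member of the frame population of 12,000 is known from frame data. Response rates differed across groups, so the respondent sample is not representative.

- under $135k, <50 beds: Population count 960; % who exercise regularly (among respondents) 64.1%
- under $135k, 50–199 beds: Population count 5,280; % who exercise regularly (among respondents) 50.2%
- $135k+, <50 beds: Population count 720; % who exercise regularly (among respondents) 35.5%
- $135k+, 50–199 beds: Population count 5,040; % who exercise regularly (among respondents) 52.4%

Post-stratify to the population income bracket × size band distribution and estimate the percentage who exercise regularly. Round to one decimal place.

Reweight to the known income bracket × size band distribution:
  under $135k, <50 beds: (960/12,000) × 64.1 = 5.128
  under $135k, 50–199 beds: (5,280/12,000) × 50.2 = 22.088
  $135k+, <50 beds: (720/12,000) × 35.5 = 2.13
  $135k+, 50–199 beds: (5,040/12,000) × 52.4 = 22.008
Post-stratified estimate = 51.354 → 51.4%.

51.4%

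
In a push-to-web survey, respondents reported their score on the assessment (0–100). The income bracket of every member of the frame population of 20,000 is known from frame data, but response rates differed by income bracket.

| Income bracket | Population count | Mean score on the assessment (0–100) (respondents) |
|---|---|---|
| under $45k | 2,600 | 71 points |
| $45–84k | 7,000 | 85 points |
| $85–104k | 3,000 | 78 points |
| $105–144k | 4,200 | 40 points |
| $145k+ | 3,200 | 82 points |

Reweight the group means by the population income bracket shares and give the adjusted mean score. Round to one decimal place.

Each cell contributes population-share × respondent value:
  under $45k: (2,600/20,000) × 71 = 9.23
  $45–84k: (7,000/20,000) × 85 = 29.75
  $85–104k: (3,000/20,000) × 78 = 11.7
  $105–144k: (4,200/20,000) × 40 = 8.4
  $145k+: (3,200/20,000) × 82 = 13.12
Post-stratified estimate = 72.2 → 72.2.

72.2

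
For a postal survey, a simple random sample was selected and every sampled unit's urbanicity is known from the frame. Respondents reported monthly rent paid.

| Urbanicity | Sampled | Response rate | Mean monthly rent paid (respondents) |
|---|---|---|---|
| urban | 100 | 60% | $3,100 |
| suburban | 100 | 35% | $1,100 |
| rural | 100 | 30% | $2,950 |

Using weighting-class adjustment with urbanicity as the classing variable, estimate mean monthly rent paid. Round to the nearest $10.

$2,380

Inverse-response-rate weighting restores each class to its sampled count, so class totals weight by n_sampled:
  urban: 100 × 3100 = 310,000
  suburban: 100 × 1100 = 110,000
  rural: 100 × 2950 = 295,000
Adjusted estimate = 715,000 / 300 = 2383.33 → $2,380.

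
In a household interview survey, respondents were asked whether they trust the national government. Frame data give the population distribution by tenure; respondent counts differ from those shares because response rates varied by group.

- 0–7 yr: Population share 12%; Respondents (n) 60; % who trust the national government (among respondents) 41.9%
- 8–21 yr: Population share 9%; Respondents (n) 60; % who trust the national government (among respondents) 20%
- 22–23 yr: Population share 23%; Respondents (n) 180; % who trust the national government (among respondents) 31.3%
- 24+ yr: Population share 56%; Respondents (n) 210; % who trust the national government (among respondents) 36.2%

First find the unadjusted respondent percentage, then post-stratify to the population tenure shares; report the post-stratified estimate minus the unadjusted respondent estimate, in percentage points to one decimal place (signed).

Without adjustment, the pooled respondent share is:
  (60/510)×41.9 + (60/510)×20 + (180/510)×31.3 + (210/510)×36.2 = 33.2353%
Reweighting by population tenure shares:
  0.12×41.9 + 0.09×20 + 0.23×31.3 + 0.56×36.2 = 34.299%
Difference = 34.299 − 33.2353 = 1.0637 pp.

+1.1 percentage points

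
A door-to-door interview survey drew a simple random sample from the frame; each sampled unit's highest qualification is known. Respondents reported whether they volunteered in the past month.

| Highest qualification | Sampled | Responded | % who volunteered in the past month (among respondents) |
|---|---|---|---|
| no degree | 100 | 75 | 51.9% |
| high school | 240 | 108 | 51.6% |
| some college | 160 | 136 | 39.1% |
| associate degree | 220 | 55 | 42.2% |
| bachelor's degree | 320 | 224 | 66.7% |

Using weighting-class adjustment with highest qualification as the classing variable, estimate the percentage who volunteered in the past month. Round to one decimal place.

Class response rates: no degree 75/100 = 75%, high school 108/240 = 45%, some college 136/160 = 85%, associate degree 55/220 = 25%, bachelor's degree 224/320 = 70%.
Each respondent's weight = sampled/responded in their class; summing within a class gives n_sampled, so:
  no degree: 100 × 51.9 = 5190
  high school: 240 × 51.6 = 12,384
  some college: 160 × 39.1 = 6256
  associate degree: 220 × 42.2 = 9284
  bachelor's degree: 320 × 66.7 = 21,344
Adjusted estimate = 54,458 / 1,040 = 52.3635 → 52.4%.

52.4%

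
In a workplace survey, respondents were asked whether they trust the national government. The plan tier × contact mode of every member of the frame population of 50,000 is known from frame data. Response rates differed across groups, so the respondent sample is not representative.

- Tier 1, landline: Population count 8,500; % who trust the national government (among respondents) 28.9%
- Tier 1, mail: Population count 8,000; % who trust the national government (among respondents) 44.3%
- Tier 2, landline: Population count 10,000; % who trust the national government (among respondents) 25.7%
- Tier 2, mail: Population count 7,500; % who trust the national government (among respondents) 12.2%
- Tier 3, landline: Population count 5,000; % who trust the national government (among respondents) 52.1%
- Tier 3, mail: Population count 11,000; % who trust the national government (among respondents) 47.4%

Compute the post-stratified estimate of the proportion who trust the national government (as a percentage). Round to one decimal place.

34.6%

Each cell contributes population-share × respondent value:
  Tier 1, landline: (8,500/50,000) × 28.9 = 4.913
  Tier 1, mail: (8,000/50,000) × 44.3 = 7.088
  Tier 2, landline: (10,000/50,000) × 25.7 = 5.14
  Tier 2, mail: (7,500/50,000) × 12.2 = 1.83
  Tier 3, landline: (5,000/50,000) × 52.1 = 5.21
  Tier 3, mail: (11,000/50,000) × 47.4 = 10.428
Post-stratified estimate = 34.609 → 34.6%.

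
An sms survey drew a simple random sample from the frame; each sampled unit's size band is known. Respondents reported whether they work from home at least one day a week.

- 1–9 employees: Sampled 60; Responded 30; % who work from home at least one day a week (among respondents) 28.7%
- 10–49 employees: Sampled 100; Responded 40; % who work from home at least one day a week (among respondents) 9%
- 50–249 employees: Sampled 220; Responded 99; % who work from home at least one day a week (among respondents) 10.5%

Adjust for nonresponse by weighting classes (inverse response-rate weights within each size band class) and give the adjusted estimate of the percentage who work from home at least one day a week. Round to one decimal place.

Class response rates: 1–9 employees 30/60 = 50%, 10–49 employees 40/100 = 40%, 50–249 employees 99/220 = 45%.
Inverse-response-rate weighting restores each class to its sampled count, so class totals weight by n_sampled:
  1–9 employees: 60 × 28.7 = 1722
  10–49 employees: 100 × 9 = 900
  50–249 employees: 220 × 10.5 = 2310
Adjusted estimate = 4932 / 380 = 12.9789 → 13.0%.

13.0%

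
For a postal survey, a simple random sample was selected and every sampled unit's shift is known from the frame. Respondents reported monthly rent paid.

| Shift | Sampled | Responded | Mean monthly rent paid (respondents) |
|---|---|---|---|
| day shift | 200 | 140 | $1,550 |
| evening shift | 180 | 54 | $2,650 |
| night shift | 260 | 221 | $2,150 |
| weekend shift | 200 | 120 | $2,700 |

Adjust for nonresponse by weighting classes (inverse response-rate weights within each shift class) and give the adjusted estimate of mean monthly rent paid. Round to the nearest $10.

Response rates by class: day shift 140/200 = 70%, evening shift 54/180 = 30%, night shift 221/260 = 85%, weekend shift 120/200 = 60%.
Each respondent's weight = sampled/responded in their class; summing within a class gives n_sampled, so:
  day shift: 200 × 1550 = 310,000
  evening shift: 180 × 2650 = 477,000
  night shift: 260 × 2150 = 559,000
  weekend shift: 200 × 2700 = 540,000
Adjusted estimate = 1,886,000 / 840 = 2245.24 → $2,250.

$2,250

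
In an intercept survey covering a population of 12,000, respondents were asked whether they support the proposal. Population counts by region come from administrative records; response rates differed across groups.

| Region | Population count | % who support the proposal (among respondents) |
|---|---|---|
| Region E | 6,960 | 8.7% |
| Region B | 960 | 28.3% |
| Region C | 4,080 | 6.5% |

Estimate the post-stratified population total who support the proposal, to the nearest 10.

1,140

Each cell contributes its population count × the respondent rate:
  Region E: 6,960 × 8.7% = 605.52
  Region B: 960 × 28.3% = 271.68
  Region C: 4,080 × 6.5% = 265.2
Estimated total = 1142.4 → 1,140.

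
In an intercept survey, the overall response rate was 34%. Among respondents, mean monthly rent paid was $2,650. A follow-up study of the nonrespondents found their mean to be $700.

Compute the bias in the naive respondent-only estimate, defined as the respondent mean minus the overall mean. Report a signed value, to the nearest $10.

Nonresponse fraction = 1 − 0.34 = 0.66.
Bias = (nonresponse fraction) × (respondent mean − nonrespondent mean)
     = 0.66 × (2650 − 700) = 0.66 × 1950 = 1287.

+$1,290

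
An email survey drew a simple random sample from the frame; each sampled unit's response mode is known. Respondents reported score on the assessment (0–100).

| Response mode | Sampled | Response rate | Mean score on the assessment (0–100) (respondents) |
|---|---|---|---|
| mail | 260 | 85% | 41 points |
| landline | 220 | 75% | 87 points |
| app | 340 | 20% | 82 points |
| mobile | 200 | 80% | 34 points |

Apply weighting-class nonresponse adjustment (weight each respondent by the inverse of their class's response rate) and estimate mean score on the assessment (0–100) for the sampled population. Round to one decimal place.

Inverse-response-rate weighting restores each class to its sampled count, so class totals weight by n_sampled:
  mail: 260 × 41 = 10,660
  landline: 220 × 87 = 19,140
  app: 340 × 82 = 27,880
  mobile: 200 × 34 = 6800
Adjusted estimate = 64,480 / 1,020 = 63.2157 → 63.2.

63.2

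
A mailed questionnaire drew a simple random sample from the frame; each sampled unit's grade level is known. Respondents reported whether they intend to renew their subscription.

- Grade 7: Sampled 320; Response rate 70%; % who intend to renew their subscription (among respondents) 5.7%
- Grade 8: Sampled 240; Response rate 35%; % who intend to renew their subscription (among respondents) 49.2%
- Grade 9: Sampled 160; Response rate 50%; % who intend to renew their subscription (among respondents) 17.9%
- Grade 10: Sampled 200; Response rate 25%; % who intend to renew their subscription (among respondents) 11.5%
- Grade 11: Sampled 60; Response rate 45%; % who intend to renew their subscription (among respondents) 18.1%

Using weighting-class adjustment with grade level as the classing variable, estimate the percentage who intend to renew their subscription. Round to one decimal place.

20.3%

Inverse-response-rate weighting restores each class to its sampled count, so class totals weight by n_sampled:
  Grade 7: 320 × 5.7 = 1824
  Grade 8: 240 × 49.2 = 11,808
  Grade 9: 160 × 17.9 = 2864
  Grade 10: 200 × 11.5 = 2300
  Grade 11: 60 × 18.1 = 1086
Adjusted estimate = 19,882 / 980 = 20.2878 → 20.3%.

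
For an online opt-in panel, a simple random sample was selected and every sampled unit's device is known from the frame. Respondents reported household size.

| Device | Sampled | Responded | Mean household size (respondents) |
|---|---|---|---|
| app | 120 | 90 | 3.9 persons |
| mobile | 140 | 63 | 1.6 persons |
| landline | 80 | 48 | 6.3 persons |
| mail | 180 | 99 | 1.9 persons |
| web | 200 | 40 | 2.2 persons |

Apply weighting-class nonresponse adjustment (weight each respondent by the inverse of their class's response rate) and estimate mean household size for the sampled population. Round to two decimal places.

2.75

Response rates by class: app 90/120 = 75%, mobile 63/140 = 45%, landline 48/80 = 60%, mail 99/180 = 55%, web 40/200 = 20%.
Inverse-response-rate weighting restores each class to its sampled count, so class totals weight by n_sampled:
  app: 120 × 3.9 = 468
  mobile: 140 × 1.6 = 224
  landline: 80 × 6.3 = 504
  mail: 180 × 1.9 = 342
  web: 200 × 2.2 = 440
Adjusted estimate = 1978 / 720 = 2.74722 → 2.75.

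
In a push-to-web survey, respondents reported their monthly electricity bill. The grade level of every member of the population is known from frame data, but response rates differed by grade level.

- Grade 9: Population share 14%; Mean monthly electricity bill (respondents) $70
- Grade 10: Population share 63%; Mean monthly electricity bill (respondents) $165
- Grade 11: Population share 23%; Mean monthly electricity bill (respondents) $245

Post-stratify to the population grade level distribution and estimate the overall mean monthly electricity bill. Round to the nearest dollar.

$170

Post-stratification weights by population share, not respondent share:
  Grade 9: 0.14 × 70 = 9.8
  Grade 10: 0.63 × 165 = 103.95
  Grade 11: 0.23 × 245 = 56.35
Post-stratified estimate = 170.1 → $170.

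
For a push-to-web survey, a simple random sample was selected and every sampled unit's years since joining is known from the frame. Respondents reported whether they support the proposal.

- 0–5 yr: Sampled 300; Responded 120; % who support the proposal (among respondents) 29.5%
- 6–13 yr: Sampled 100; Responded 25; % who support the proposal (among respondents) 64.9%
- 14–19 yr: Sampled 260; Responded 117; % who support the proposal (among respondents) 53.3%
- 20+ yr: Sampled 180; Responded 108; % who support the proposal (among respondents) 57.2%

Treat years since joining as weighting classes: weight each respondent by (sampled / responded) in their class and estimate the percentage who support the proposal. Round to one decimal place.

47.0%

Response rates by class: 0–5 yr 120/300 = 40%, 6–13 yr 25/100 = 25%, 14–19 yr 117/260 = 45%, 20+ yr 108/180 = 60%.
Weighting each respondent by the inverse class response rate inflates each class back to its sampled size, so the class weight is n_sampled:
  0–5 yr: 300 × 29.5 = 8850
  6–13 yr: 100 × 64.9 = 6490
  14–19 yr: 260 × 53.3 = 13,858
  20+ yr: 180 × 57.2 = 10,296
Adjusted estimate = 39,494 / 840 = 47.0167 → 47.0%.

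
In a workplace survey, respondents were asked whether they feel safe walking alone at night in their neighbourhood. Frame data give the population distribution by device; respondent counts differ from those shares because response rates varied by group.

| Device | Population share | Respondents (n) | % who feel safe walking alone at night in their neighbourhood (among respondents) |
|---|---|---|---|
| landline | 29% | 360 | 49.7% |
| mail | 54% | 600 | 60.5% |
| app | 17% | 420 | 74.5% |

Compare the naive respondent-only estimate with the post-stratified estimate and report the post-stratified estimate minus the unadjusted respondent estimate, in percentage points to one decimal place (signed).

-2.2 percentage points

Unadjusted (pooled respondent) estimate weights by respondent counts:
  (360/1380)×49.7 + (600/1380)×60.5 + (420/1380)×74.5 = 61.9435%
Reweighting by population device shares:
  0.29×49.7 + 0.54×60.5 + 0.17×74.5 = 59.748%
Difference = 59.748 − 61.9435 = -2.1955 pp.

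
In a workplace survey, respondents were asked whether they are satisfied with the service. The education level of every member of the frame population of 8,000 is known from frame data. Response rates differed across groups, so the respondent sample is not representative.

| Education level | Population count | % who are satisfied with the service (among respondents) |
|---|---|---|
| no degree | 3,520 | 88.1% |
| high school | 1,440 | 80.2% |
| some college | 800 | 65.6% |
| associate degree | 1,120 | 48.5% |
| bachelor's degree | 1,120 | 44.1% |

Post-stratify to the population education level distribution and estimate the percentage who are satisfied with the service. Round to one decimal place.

Reweight to the known education level distribution:
  no degree: (3,520/8,000) × 88.1 = 38.764
  high school: (1,440/8,000) × 80.2 = 14.436
  some college: (800/8,000) × 65.6 = 6.56
  associate degree: (1,120/8,000) × 48.5 = 6.79
  bachelor's degree: (1,120/8,000) × 44.1 = 6.174
Post-stratified estimate = 72.724 → 72.7%.

72.7%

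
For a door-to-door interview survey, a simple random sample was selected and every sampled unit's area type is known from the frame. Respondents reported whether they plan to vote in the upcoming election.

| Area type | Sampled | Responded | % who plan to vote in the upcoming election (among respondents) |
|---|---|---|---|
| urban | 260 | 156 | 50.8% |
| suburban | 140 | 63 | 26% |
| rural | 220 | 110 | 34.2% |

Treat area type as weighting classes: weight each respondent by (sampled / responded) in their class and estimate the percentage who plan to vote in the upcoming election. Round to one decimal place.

Class response rates: urban 156/260 = 60%, suburban 63/140 = 45%, rural 110/220 = 50%.
Weighting each respondent by the inverse class response rate inflates each class back to its sampled size, so the class weight is n_sampled:
  urban: 260 × 50.8 = 13,208
  suburban: 140 × 26 = 3640
  rural: 220 × 34.2 = 7524
Adjusted estimate = 24,372 / 620 = 39.3097 → 39.3%.

39.3%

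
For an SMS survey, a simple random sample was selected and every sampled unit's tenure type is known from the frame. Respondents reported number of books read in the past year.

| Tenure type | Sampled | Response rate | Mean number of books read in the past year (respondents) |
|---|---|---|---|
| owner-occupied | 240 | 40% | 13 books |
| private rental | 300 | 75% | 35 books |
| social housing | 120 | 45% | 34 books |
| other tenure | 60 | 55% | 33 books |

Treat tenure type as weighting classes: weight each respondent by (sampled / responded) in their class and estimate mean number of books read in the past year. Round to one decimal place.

27.3

Weighting each respondent by the inverse class response rate inflates each class back to its sampled size, so the class weight is n_sampled:
  owner-occupied: 240 × 13 = 3120
  private rental: 300 × 35 = 10,500
  social housing: 120 × 34 = 4080
  other tenure: 60 × 33 = 1980
Adjusted estimate = 19,680 / 720 = 27.3333 → 27.3.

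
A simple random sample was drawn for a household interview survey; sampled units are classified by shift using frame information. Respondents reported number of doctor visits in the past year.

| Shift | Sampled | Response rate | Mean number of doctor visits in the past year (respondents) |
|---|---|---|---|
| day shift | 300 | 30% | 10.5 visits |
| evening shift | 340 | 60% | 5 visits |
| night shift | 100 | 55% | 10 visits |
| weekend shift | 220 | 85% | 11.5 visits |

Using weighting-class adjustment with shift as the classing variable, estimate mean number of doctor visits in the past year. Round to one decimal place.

8.7

Each respondent's weight = sampled/responded in their class; summing within a class gives n_sampled, so:
  day shift: 300 × 10.5 = 3150
  evening shift: 340 × 5 = 1700
  night shift: 100 × 10 = 1000
  weekend shift: 220 × 11.5 = 2530
Adjusted estimate = 8380 / 960 = 8.72917 → 8.7.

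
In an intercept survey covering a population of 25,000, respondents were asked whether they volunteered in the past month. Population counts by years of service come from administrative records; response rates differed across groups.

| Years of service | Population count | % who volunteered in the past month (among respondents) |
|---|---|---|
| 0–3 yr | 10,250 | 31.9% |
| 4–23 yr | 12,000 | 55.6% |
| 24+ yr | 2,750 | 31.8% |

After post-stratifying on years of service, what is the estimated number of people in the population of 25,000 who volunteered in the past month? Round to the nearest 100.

10,800

Apply each group's respondent rate to its population count:
  0–3 yr: 10,250 × 31.9% = 3269.75
  4–23 yr: 12,000 × 55.6% = 6672
  24+ yr: 2,750 × 31.8% = 874.5
Estimated total = 10816.2 → 10,800.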